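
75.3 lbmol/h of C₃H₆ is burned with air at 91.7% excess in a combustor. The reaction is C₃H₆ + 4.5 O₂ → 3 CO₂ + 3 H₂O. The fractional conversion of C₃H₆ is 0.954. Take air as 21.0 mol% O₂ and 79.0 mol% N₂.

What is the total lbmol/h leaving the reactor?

Stoichiometric O₂ = 4.5 × 75.3 = 338.8 lbmol/h; O₂ fed = 338.8 × 1.917 = 649.6 lbmol/h.
N₂ fed = 649.6 × 79/21 = 2444 lbmol/h.
Fuel reacted = 0.954 × 75.3 → ξ = 71.84 lbmol/h.
Outlet (n = n₀ + ν ξ):
  C₃H₆: 75.3 − 1(71.84) = 3.464
  O₂: 649.6 − 4.5(71.84) = 326.3
  N₂: 2444 (inert)
  CO₂: 0 + 3(71.84) = 215.5
  H₂O: 0 + 3(71.84) = 215.5
Total out = 3.464 + 326.3 + 2444 + 215.5 + 215.5 = 3204 lbmol/h.

3200 lbmol/h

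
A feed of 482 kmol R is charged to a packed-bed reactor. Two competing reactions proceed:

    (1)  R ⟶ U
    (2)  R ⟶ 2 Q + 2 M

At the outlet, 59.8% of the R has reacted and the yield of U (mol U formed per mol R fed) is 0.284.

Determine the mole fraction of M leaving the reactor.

0.323

Yield of U: 1ξ₁ / 482 = 0.284 → ξ₁ = 136.9 kmol.
Conversion of R: 1ξ₁ + 1ξ₂ = 0.598 × 482 = 288.2 → ξ₂ = 151.3 kmol.
Outlet amounts (n = n₀ + Σ ν·ξ):
  R: 482 − 1(136.9) − 1(151.3) = 193.8
  U: 0 + 1(136.9) = 136.9
  Q: 0 + 2(151.3) = 302.7
  M: 0 + 2(151.3) = 302.7
Total out = 936 kmol; y_M = 302.7 / 936 = 0.3234.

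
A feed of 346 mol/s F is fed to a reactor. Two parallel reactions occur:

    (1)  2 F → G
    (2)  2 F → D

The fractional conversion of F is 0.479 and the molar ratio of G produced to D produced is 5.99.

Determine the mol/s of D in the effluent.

11.9 mol/s

Conversion of F: F consumed = 0.479 × 346 = 165.7 mol/s = 2ξ₁ + 2ξ₂.
Selectivity: 1ξ₁ / (1ξ₂) = 5.99 → ξ₁ = 5.99 ξ₂.
Substitute: (2·5.99 + 2) ξ₂ = 165.7 → ξ₂ = 11.86 mol/s, ξ₁ = 71.01 mol/s.
Outlet amounts (n = n₀ + Σ ν·ξ):
  F: 346 − 2(71.01) − 2(11.86) = 180.3
  G: 0 + 1(71.01) = 71.01
  D: 0 + 1(11.86) = 11.86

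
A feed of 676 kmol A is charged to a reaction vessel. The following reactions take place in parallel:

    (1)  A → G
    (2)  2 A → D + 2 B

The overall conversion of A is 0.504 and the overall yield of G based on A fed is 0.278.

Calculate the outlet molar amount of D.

76.4 kmol

Yield of G: 1ξ₁ / 676 = 0.278 → ξ₁ = 187.9 kmol.
Conversion of A: 1ξ₁ + 2ξ₂ = 0.504 × 676 = 340.7 → ξ₂ = 76.39 kmol.
Outlet amounts (n = n₀ + Σ ν·ξ):
  A: 676 − 1(187.9) − 2(76.39) = 335.3
  G: 0 + 1(187.9) = 187.9
  D: 0 + 1(76.39) = 76.39
  B: 0 + 2(76.39) = 152.8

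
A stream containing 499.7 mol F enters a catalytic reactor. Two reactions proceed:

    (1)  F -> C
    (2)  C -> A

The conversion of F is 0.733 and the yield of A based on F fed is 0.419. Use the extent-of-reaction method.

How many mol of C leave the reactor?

Conversion of F: F consumed = 1ξ₁ = 0.733 × 499.7 → ξ₁ = 366.3 mol.
Yield of A: 1ξ₂ / 499.7 = 0.419 → ξ₂ = 209.4 mol.
Outlet amounts (n = n₀ + Σ ν·ξ):
  F: 499.7 − 1(366.3) = 133.4
  C: 0 + 1(366.3) − 1(209.4) = 156.9
  A: 0 + 1(209.4) = 209.4

157 mol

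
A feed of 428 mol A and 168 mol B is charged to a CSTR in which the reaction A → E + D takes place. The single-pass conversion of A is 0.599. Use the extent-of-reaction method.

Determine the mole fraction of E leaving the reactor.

A reacted = 0.599 × 428 = 256.4 mol; ν_A = −1, so ξ = 256.4/1 = 256.4 mol.
Outlet amounts (n = n₀ + ν ξ):
  A: 428 − 1(256.4) = 171.6
  E: 0 + 1(256.4) = 256.4
  D: 0 + 1(256.4) = 256.4
  B: 168 (inert)
Total out = 852.4 mol; y_E = 256.4 / 852.4 = 0.3008.

0.301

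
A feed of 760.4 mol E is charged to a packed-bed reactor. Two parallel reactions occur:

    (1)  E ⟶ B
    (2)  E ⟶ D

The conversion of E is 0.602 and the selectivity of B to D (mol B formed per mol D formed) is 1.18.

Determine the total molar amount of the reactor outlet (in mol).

Conversion of E: E consumed = 0.602 × 760.4 = 457.8 mol = 1ξ₁ + 1ξ₂.
Selectivity: 1ξ₁ / (1ξ₂) = 1.18 → ξ₁ = 1.18 ξ₂.
Substitute: (1·1.18 + 1) ξ₂ = 457.8 → ξ₂ = 210 mol, ξ₁ = 247.8 mol.
Outlet amounts (n = n₀ + Σ ν·ξ):
  E: 760.4 − 1(247.8) − 1(210) = 302.6
  B: 0 + 1(247.8) = 247.8
  D: 0 + 1(210) = 210
Total out = 302.6 + 247.8 + 210 = 760.4 mol.

760 mol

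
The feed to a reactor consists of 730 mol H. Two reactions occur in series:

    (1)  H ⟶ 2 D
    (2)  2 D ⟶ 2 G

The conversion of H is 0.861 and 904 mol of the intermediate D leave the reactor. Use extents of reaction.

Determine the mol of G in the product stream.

353 mol

Conversion of H: H consumed = 1ξ₁ = 0.861 × 730 → ξ₁ = 628.5 mol.
D balance: n_D = 0 + 2ξ₁ − 2ξ₂ = 904 → ξ₂ = (2·628.5 − 904)/2 = 176.5 mol.
Outlet amounts (n = n₀ + Σ ν·ξ):
  H: 730 − 1(628.5) = 101.5
  D: 0 + 2(628.5) − 2(176.5) = 904
  G: 0 + 2(176.5) = 353.1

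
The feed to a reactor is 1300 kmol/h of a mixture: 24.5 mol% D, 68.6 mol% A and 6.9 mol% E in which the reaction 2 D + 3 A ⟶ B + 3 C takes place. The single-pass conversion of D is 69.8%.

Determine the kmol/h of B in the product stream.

111 kmol/h

D reacted = 0.698 × 318.5 = 222.3 kmol/h; ν_D = −2, so ξ = 222.3/2 = 111.2 kmol/h.
Outlet amounts (n = n₀ + ν ξ):
  D: 318.5 − 2(111.2) = 96.19
  A: 891.8 − 3(111.2) = 558.3
  B: 0 + 1(111.2) = 111.2
  C: 0 + 3(111.2) = 333.5
  E: 89.7 (inert)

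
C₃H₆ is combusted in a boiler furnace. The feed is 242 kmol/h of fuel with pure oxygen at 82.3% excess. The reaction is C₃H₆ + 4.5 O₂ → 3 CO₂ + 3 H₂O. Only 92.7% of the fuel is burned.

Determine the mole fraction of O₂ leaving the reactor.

0.417

Stoichiometric O₂ = 4.5 × 242 = 1089 kmol/h; O₂ fed = 1089 × 1.823 = 1985 kmol/h.
Fuel reacted = 0.927 × 242 → ξ = 224.3 kmol/h.
Outlet (n = n₀ + ν ξ):
  C₃H₆: 242 − 1(224.3) = 17.67
  O₂: 1985 − 4.5(224.3) = 975.7
  CO₂: 0 + 3(224.3) = 673
  H₂O: 0 + 3(224.3) = 673
Total out = 2339 kmol/h; y_O₂ = 975.7 / 2339 = 0.4171.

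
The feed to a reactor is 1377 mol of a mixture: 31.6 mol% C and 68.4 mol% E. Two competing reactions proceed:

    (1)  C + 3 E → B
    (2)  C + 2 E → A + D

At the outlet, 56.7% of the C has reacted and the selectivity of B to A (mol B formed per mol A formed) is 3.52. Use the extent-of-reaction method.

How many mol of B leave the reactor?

192 mol

Conversion of C: C consumed = 0.567 × 435.1 = 246.7 mol = 1ξ₁ + 1ξ₂.
Selectivity: 1ξ₁ / (1ξ₂) = 3.52 → ξ₁ = 3.52 ξ₂.
Substitute: (1·3.52 + 1) ξ₂ = 246.7 → ξ₂ = 54.58 mol, ξ₁ = 192.1 mol.
Outlet amounts (n = n₀ + Σ ν·ξ):
  C: 435.1 − 1(192.1) − 1(54.58) = 188.4
  E: 941.9 − 3(192.1) − 2(54.58) = 256.3
  B: 0 + 1(192.1) = 192.1
  A: 0 + 1(54.58) = 54.58
  D: 0 + 1(54.58) = 54.58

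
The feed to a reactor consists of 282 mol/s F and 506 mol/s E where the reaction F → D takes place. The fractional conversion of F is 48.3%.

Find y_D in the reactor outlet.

F reacted = 0.483 × 282 = 136.2 mol/s; ν_F = −1, so ξ = 136.2/1 = 136.2 mol/s.
Outlet amounts (n = n₀ + ν ξ):
  F: 282 − 1(136.2) = 145.8
  D: 0 + 1(136.2) = 136.2
  E: 506 (inert)
Total out = 788 mol/s; y_D = 136.2 / 788 = 0.1729.

0.173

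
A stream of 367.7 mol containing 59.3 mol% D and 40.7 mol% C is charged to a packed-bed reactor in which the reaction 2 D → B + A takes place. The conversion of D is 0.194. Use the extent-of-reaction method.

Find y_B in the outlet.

D reacted = 0.194 × 218 = 42.3 mol; ν_D = −2, so ξ = 42.3/2 = 21.15 mol.
Outlet amounts (n = n₀ + ν ξ):
  D: 218 − 2(21.15) = 175.7
  B: 0 + 1(21.15) = 21.15
  A: 0 + 1(21.15) = 21.15
  C: 149.7 (inert)
Total out = 367.7 mol; y_B = 21.15 / 367.7 = 0.05752.

0.0575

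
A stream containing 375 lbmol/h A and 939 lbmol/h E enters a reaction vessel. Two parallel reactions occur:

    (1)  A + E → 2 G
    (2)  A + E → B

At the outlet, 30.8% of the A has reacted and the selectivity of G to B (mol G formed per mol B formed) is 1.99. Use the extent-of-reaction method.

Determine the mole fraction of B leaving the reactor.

Conversion of A: A consumed = 0.308 × 375 = 115.5 lbmol/h = 1ξ₁ + 1ξ₂.
Selectivity: 2ξ₁ / (1ξ₂) = 1.99 → ξ₁ = 0.995 ξ₂.
Substitute: (1·0.995 + 1) ξ₂ = 115.5 → ξ₂ = 57.89 lbmol/h, ξ₁ = 57.61 lbmol/h.
Outlet amounts (n = n₀ + Σ ν·ξ):
  A: 375 − 1(57.61) − 1(57.89) = 259.5
  E: 939 − 1(57.61) − 1(57.89) = 823.5
  G: 0 + 2(57.61) = 115.2
  B: 0 + 1(57.89) = 57.89
Total out = 1256 lbmol/h; y_B = 57.89 / 1256 = 0.04609.

0.0461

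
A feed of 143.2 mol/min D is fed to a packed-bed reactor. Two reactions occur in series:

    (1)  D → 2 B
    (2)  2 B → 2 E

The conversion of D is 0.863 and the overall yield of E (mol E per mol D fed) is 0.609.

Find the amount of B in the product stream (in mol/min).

Conversion of D: D consumed = 1ξ₁ = 0.863 × 143.2 → ξ₁ = 123.6 mol/min.
Yield of E: 2ξ₂ / 143.2 = 0.609 → ξ₂ = 43.6 mol/min.
Outlet amounts (n = n₀ + Σ ν·ξ):
  D: 143.2 − 1(123.6) = 19.62
  B: 0 + 2(123.6) − 2(43.6) = 160
  E: 0 + 2(43.6) = 87.21

160 mol/min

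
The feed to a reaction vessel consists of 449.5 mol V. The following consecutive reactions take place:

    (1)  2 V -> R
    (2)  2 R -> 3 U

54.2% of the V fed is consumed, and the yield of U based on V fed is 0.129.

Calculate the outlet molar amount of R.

Conversion of V: V consumed = 2ξ₁ = 0.542 × 449.5 → ξ₁ = 121.8 mol.
Yield of U: 3ξ₂ / 449.5 = 0.129 → ξ₂ = 19.33 mol.
Outlet amounts (n = n₀ + Σ ν·ξ):
  V: 449.5 − 2(121.8) = 205.9
  R: 0 + 1(121.8) − 2(19.33) = 83.16
  U: 0 + 3(19.33) = 57.99

83.2 mol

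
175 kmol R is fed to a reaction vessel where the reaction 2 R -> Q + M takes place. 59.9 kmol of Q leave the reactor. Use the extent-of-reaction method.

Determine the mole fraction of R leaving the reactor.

For Q: n = n₀ + 1ξ → 59.9 = 0 + 1ξ, giving ξ = 59.9 kmol.
Outlet amounts (n = n₀ + ν ξ):
  R: 175 − 2(59.9) = 55.2
  Q: 0 + 1(59.9) = 59.9
  M: 0 + 1(59.9) = 59.9
Total out = 175 kmol; y_R = 55.2 / 175 = 0.3154.

0.315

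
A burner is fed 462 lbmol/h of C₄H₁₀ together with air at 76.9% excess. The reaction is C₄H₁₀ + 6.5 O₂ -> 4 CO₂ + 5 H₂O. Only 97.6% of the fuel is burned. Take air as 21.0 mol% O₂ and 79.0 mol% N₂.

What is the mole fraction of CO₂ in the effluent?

Stoichiometric O₂ = 6.5 × 462 = 3003 lbmol/h; O₂ fed = 3003 × 1.769 = 5312 lbmol/h.
N₂ fed = 5312 × 79/21 = 19980 lbmol/h.
Fuel reacted = 0.976 × 462 → ξ = 450.9 lbmol/h.
Outlet (n = n₀ + ν ξ):
  C₄H₁₀: 462 − 1(450.9) = 11.09
  O₂: 5312 − 6.5(450.9) = 2381
  N₂: 19980 (inert)
  CO₂: 0 + 4(450.9) = 1804
  H₂O: 0 + 5(450.9) = 2255
Total out = 26440 lbmol/h; y_CO₂ = 1804 / 26440 = 0.06823.

0.0682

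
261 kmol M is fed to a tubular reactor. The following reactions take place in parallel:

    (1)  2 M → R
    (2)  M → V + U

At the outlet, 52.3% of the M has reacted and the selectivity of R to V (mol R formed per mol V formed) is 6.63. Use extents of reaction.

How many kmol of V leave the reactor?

Conversion of M: M consumed = 0.523 × 261 = 136.5 kmol = 2ξ₁ + 1ξ₂.
Selectivity: 1ξ₁ / (1ξ₂) = 6.63 → ξ₁ = 6.63 ξ₂.
Substitute: (2·6.63 + 1) ξ₂ = 136.5 → ξ₂ = 9.572 kmol, ξ₁ = 63.47 kmol.
Outlet amounts (n = n₀ + Σ ν·ξ):
  M: 261 − 2(63.47) − 1(9.572) = 124.5
  R: 0 + 1(63.47) = 63.47
  V: 0 + 1(9.572) = 9.572
  U: 0 + 1(9.572) = 9.572

9.57 kmol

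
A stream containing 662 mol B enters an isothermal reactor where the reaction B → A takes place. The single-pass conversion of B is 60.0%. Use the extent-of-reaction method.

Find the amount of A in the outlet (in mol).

B reacted = 0.6 × 662 = 397.2 mol; ν_B = −1, so ξ = 397.2/1 = 397.2 mol.
Outlet amounts (n = n₀ + ν ξ):
  B: 662 − 1(397.2) = 264.8
  A: 0 + 1(397.2) = 397.2

397 mol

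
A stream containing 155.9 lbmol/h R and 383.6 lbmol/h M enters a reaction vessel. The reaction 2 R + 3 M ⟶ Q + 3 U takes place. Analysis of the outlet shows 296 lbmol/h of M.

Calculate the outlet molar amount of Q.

29.2 lbmol/h

For M: n = n₀ − 3ξ → 296 = 383.6 − 3ξ, giving ξ = 29.2 lbmol/h.
Outlet amounts (n = n₀ + ν ξ):
  R: 155.9 − 2(29.2) = 97.5
  M: 383.6 − 3(29.2) = 296
  Q: 0 + 1(29.2) = 29.2
  U: 0 + 3(29.2) = 87.6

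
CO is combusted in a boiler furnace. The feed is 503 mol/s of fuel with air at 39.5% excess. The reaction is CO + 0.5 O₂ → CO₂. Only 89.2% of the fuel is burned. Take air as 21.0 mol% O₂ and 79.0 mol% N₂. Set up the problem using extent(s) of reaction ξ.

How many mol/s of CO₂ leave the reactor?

Stoichiometric O₂ = 0.5 × 503 = 251.5 mol/s; O₂ fed = 251.5 × 1.395 = 350.8 mol/s.
N₂ fed = 350.8 × 79/21 = 1320 mol/s.
Fuel reacted = 0.892 × 503 → ξ = 448.7 mol/s.
Outlet (n = n₀ + ν ξ):
  CO: 503 − 1(448.7) = 54.32
  O₂: 350.8 − 0.5(448.7) = 126.5
  N₂: 1320 (inert)
  CO₂: 0 + 1(448.7) = 448.7

449 mol/s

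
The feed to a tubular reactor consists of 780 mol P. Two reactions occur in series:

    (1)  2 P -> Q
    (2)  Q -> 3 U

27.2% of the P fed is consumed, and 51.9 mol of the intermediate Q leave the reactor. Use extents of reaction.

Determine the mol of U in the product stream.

Conversion of P: P consumed = 2ξ₁ = 0.272 × 780 → ξ₁ = 106.1 mol.
Q balance: n_Q = 0 + 1ξ₁ − 1ξ₂ = 51.9 → ξ₂ = (1·106.1 − 51.9)/1 = 54.18 mol.
Outlet amounts (n = n₀ + Σ ν·ξ):
  P: 780 − 2(106.1) = 567.8
  Q: 0 + 1(106.1) − 1(54.18) = 51.9
  U: 0 + 3(54.18) = 162.5

163 mol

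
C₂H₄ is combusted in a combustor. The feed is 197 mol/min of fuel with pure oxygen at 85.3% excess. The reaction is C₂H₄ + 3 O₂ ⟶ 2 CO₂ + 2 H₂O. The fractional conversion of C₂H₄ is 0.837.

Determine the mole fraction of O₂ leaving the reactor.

0.465

Stoichiometric O₂ = 3 × 197 = 591 mol/min; O₂ fed = 591 × 1.853 = 1095 mol/min.
Fuel reacted = 0.837 × 197 → ξ = 164.9 mol/min.
Outlet (n = n₀ + ν ξ):
  C₂H₄: 197 − 1(164.9) = 32.11
  O₂: 1095 − 3(164.9) = 600.5
  CO₂: 0 + 2(164.9) = 329.8
  H₂O: 0 + 2(164.9) = 329.8
Total out = 1292 mol/min; y_O₂ = 600.5 / 1292 = 0.4647.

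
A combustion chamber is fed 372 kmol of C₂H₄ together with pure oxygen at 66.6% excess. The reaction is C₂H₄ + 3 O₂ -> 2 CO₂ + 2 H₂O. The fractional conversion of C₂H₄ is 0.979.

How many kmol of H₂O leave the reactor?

Stoichiometric O₂ = 3 × 372 = 1116 kmol; O₂ fed = 1116 × 1.666 = 1859 kmol.
Fuel reacted = 0.979 × 372 → ξ = 364.2 kmol.
Outlet (n = n₀ + ν ξ):
  C₂H₄: 372 − 1(364.2) = 7.812
  O₂: 1859 − 3(364.2) = 766.7
  CO₂: 0 + 2(364.2) = 728.4
  H₂O: 0 + 2(364.2) = 728.4

728 kmol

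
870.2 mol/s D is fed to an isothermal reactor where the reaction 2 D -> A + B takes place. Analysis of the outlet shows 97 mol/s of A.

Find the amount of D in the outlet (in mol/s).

For A: n = n₀ + 1ξ → 97 = 0 + 1ξ, giving ξ = 97 mol/s.
Outlet amounts (n = n₀ + ν ξ):
  D: 870.2 − 2(97) = 676.2
  A: 0 + 1(97) = 97
  B: 0 + 1(97) = 97

676 mol/s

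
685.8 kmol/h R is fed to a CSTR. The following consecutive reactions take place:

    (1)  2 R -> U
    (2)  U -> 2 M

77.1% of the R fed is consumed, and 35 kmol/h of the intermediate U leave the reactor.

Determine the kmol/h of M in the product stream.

Conversion of R: R consumed = 2ξ₁ = 0.771 × 685.8 → ξ₁ = 264.4 kmol/h.
U balance: n_U = 0 + 1ξ₁ − 1ξ₂ = 35 → ξ₂ = (1·264.4 − 35)/1 = 229.4 kmol/h.
Outlet amounts (n = n₀ + Σ ν·ξ):
  R: 685.8 − 2(264.4) = 157
  U: 0 + 1(264.4) − 1(229.4) = 35
  M: 0 + 2(229.4) = 458.8

459 kmol/h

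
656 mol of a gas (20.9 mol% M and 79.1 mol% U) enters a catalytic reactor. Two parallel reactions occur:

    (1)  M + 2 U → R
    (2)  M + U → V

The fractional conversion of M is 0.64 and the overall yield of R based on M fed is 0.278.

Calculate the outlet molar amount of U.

393 mol

Yield of R: 1ξ₁ / 137.1 = 0.278 → ξ₁ = 38.11 mol.
Conversion of M: 1ξ₁ + 1ξ₂ = 0.64 × 137.1 = 87.75 → ξ₂ = 49.63 mol.
Outlet amounts (n = n₀ + Σ ν·ξ):
  M: 137.1 − 1(38.11) − 1(49.63) = 49.36
  U: 518.9 − 2(38.11) − 1(49.63) = 393
  R: 0 + 1(38.11) = 38.11
  V: 0 + 1(49.63) = 49.63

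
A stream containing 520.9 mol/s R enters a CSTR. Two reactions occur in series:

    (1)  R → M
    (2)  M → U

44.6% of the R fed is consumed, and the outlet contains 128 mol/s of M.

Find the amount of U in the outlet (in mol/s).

Conversion of R: R consumed = 1ξ₁ = 0.446 × 520.9 → ξ₁ = 232.3 mol/s.
M balance: n_M = 0 + 1ξ₁ − 1ξ₂ = 128 → ξ₂ = (1·232.3 − 128)/1 = 104.3 mol/s.
Outlet amounts (n = n₀ + Σ ν·ξ):
  R: 520.9 − 1(232.3) = 288.6
  M: 0 + 1(232.3) − 1(104.3) = 128
  U: 0 + 1(104.3) = 104.3

104 mol/s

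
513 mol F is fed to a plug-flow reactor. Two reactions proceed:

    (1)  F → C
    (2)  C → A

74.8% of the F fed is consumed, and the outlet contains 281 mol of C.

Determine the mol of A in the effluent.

103 mol

Conversion of F: F consumed = 1ξ₁ = 0.748 × 513 → ξ₁ = 383.7 mol.
C balance: n_C = 0 + 1ξ₁ − 1ξ₂ = 281 → ξ₂ = (1·383.7 − 281)/1 = 102.7 mol.
Outlet amounts (n = n₀ + Σ ν·ξ):
  F: 513 − 1(383.7) = 129.3
  C: 0 + 1(383.7) − 1(102.7) = 281
  A: 0 + 1(102.7) = 102.7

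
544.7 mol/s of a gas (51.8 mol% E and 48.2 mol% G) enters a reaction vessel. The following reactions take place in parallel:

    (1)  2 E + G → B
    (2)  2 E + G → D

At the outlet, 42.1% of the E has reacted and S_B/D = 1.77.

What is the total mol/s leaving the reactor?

426 mol/s

Conversion of E: E consumed = 0.421 × 282.2 = 118.8 mol/s = 2ξ₁ + 2ξ₂.
Selectivity: 1ξ₁ / (1ξ₂) = 1.77 → ξ₁ = 1.77 ξ₂.
Substitute: (2·1.77 + 2) ξ₂ = 118.8 → ξ₂ = 21.44 mol/s, ξ₁ = 37.95 mol/s.
Outlet amounts (n = n₀ + Σ ν·ξ):
  E: 282.2 − 2(37.95) − 2(21.44) = 163.4
  G: 262.5 − 1(37.95) − 1(21.44) = 203.2
  B: 0 + 1(37.95) = 37.95
  D: 0 + 1(21.44) = 21.44
Total out = 163.4 + 203.2 + 37.95 + 21.44 = 425.9 mol/s.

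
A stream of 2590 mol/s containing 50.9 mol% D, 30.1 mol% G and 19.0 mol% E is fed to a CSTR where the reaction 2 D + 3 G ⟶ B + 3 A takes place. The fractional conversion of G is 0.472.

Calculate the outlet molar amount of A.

G reacted = 0.472 × 779.6 = 368 mol/s; ν_G = −3, so ξ = 368/3 = 122.7 mol/s.
Outlet amounts (n = n₀ + ν ξ):
  D: 1318 − 2(122.7) = 1073
  G: 779.6 − 3(122.7) = 411.6
  B: 0 + 1(122.7) = 122.7
  A: 0 + 3(122.7) = 368
  E: 492.1 (inert)

368 mol/s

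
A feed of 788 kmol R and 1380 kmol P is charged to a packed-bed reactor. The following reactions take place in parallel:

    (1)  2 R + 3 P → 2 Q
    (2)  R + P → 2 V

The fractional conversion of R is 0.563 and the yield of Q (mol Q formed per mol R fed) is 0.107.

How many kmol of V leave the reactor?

Yield of Q: 2ξ₁ / 788 = 0.107 → ξ₁ = 42.16 kmol.
Conversion of R: 2ξ₁ + 1ξ₂ = 0.563 × 788 = 443.6 → ξ₂ = 359.3 kmol.
Outlet amounts (n = n₀ + Σ ν·ξ):
  R: 788 − 2(42.16) − 1(359.3) = 344.4
  P: 1380 − 3(42.16) − 1(359.3) = 894.2
  Q: 0 + 2(42.16) = 84.32
  V: 0 + 2(359.3) = 718.7

719 kmol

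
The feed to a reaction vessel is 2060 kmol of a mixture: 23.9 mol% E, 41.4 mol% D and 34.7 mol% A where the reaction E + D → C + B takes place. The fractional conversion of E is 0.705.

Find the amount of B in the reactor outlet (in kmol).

E reacted = 0.705 × 492.3 = 347.1 kmol; ν_E = −1, so ξ = 347.1/1 = 347.1 kmol.
Outlet amounts (n = n₀ + ν ξ):
  E: 492.3 − 1(347.1) = 145.2
  D: 852.8 − 1(347.1) = 505.7
  C: 0 + 1(347.1) = 347.1
  B: 0 + 1(347.1) = 347.1
  A: 714.8 (inert)

347 kmol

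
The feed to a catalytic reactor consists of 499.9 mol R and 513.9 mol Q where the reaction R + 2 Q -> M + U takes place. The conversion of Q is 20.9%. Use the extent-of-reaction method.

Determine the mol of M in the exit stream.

53.7 mol

Q reacted = 0.209 × 513.9 = 107.4 mol; ν_Q = −2, so ξ = 107.4/2 = 53.7 mol.
Outlet amounts (n = n₀ + ν ξ):
  R: 499.9 − 1(53.7) = 446.2
  Q: 513.9 − 2(53.7) = 406.5
  M: 0 + 1(53.7) = 53.7
  U: 0 + 1(53.7) = 53.7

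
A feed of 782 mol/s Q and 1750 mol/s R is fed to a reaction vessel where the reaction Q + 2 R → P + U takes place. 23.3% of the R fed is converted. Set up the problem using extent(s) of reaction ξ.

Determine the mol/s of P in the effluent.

204 mol/s

R reacted = 0.233 × 1750 = 407.8 mol/s; ν_R = −2, so ξ = 407.8/2 = 203.9 mol/s.
Outlet amounts (n = n₀ + ν ξ):
  Q: 782 − 1(203.9) = 578.1
  R: 1750 − 2(203.9) = 1342
  P: 0 + 1(203.9) = 203.9
  U: 0 + 1(203.9) = 203.9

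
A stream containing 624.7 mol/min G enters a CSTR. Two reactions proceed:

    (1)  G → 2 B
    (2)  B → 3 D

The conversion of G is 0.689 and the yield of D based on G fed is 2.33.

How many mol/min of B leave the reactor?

Conversion of G: G consumed = 1ξ₁ = 0.689 × 624.7 → ξ₁ = 430.4 mol/min.
Yield of D: 3ξ₂ / 624.7 = 2.33 → ξ₂ = 485.2 mol/min.
Outlet amounts (n = n₀ + Σ ν·ξ):
  G: 624.7 − 1(430.4) = 194.3
  B: 0 + 2(430.4) − 1(485.2) = 375.7
  D: 0 + 3(485.2) = 1456

376 mol/min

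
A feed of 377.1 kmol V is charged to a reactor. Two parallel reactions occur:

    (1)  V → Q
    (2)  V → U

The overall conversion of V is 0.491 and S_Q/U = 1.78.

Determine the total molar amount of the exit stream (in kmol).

Conversion of V: V consumed = 0.491 × 377.1 = 185.2 kmol = 1ξ₁ + 1ξ₂.
Selectivity: 1ξ₁ / (1ξ₂) = 1.78 → ξ₁ = 1.78 ξ₂.
Substitute: (1·1.78 + 1) ξ₂ = 185.2 → ξ₂ = 66.6 kmol, ξ₁ = 118.6 kmol.
Outlet amounts (n = n₀ + Σ ν·ξ):
  V: 377.1 − 1(118.6) − 1(66.6) = 191.9
  Q: 0 + 1(118.6) = 118.6
  U: 0 + 1(66.6) = 66.6
Total out = 191.9 + 118.6 + 66.6 = 377.1 kmol.

377 kmol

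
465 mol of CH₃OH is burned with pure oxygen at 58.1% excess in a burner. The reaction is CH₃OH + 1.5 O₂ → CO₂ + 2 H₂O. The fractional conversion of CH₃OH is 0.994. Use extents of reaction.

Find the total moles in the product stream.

Stoichiometric O₂ = 1.5 × 465 = 697.5 mol; O₂ fed = 697.5 × 1.581 = 1103 mol.
Fuel reacted = 0.994 × 465 → ξ = 462.2 mol.
Outlet (n = n₀ + ν ξ):
  CH₃OH: 465 − 1(462.2) = 2.79
  O₂: 1103 − 1.5(462.2) = 409.4
  CO₂: 0 + 1(462.2) = 462.2
  H₂O: 0 + 2(462.2) = 924.4
Total out = 2.79 + 409.4 + 462.2 + 924.4 = 1799 mol.

1800 mol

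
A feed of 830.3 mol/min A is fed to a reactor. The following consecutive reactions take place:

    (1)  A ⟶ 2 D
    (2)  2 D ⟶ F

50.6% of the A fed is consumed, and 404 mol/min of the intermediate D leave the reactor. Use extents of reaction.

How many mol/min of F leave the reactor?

Conversion of A: A consumed = 1ξ₁ = 0.506 × 830.3 → ξ₁ = 420.1 mol/min.
D balance: n_D = 0 + 2ξ₁ − 2ξ₂ = 404 → ξ₂ = (2·420.1 − 404)/2 = 218.1 mol/min.
Outlet amounts (n = n₀ + Σ ν·ξ):
  A: 830.3 − 1(420.1) = 410.2
  D: 0 + 2(420.1) − 2(218.1) = 404
  F: 0 + 1(218.1) = 218.1

218 mol/min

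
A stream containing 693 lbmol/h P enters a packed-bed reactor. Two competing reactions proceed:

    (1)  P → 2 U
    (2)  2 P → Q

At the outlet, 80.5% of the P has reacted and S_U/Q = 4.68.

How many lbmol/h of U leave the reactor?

602 lbmol/h

Conversion of P: P consumed = 0.805 × 693 = 557.9 lbmol/h = 1ξ₁ + 2ξ₂.
Selectivity: 2ξ₁ / (1ξ₂) = 4.68 → ξ₁ = 2.34 ξ₂.
Substitute: (1·2.34 + 2) ξ₂ = 557.9 → ξ₂ = 128.5 lbmol/h, ξ₁ = 300.8 lbmol/h.
Outlet amounts (n = n₀ + Σ ν·ξ):
  P: 693 − 1(300.8) − 2(128.5) = 135.1
  U: 0 + 2(300.8) = 601.6
  Q: 0 + 1(128.5) = 128.5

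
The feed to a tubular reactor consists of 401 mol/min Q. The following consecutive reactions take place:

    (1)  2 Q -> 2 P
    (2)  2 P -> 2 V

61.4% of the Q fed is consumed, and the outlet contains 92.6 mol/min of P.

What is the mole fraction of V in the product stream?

0.383

Conversion of Q: Q consumed = 2ξ₁ = 0.614 × 401 → ξ₁ = 123.1 mol/min.
P balance: n_P = 0 + 2ξ₁ − 2ξ₂ = 92.6 → ξ₂ = (2·123.1 − 92.6)/2 = 76.81 mol/min.
Outlet amounts (n = n₀ + Σ ν·ξ):
  Q: 401 − 2(123.1) = 154.8
  P: 0 + 2(123.1) − 2(76.81) = 92.6
  V: 0 + 2(76.81) = 153.6
Total out = 401 mol/min; y_V = 153.6 / 401 = 0.3831.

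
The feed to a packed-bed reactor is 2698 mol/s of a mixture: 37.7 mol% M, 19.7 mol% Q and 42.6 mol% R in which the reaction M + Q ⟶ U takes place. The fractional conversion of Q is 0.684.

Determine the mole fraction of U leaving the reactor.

0.156

Q reacted = 0.684 × 531.5 = 363.6 mol/s; ν_Q = −1, so ξ = 363.6/1 = 363.6 mol/s.
Outlet amounts (n = n₀ + ν ξ):
  M: 1017 − 1(363.6) = 653.6
  Q: 531.5 − 1(363.6) = 168
  U: 0 + 1(363.6) = 363.6
  R: 1149 (inert)
Total out = 2334 mol/s; y_U = 363.6 / 2334 = 0.1557.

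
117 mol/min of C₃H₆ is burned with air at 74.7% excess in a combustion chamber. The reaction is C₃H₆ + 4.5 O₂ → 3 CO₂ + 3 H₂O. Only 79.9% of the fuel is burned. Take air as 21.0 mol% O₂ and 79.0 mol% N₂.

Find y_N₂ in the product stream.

0.762

Stoichiometric O₂ = 4.5 × 117 = 526.5 mol/min; O₂ fed = 526.5 × 1.747 = 919.8 mol/min.
N₂ fed = 919.8 × 79/21 = 3460 mol/min.
Fuel reacted = 0.799 × 117 → ξ = 93.48 mol/min.
Outlet (n = n₀ + ν ξ):
  C₃H₆: 117 − 1(93.48) = 23.52
  O₂: 919.8 − 4.5(93.48) = 499.1
  N₂: 3460 (inert)
  CO₂: 0 + 3(93.48) = 280.4
  H₂O: 0 + 3(93.48) = 280.4
Total out = 4544 mol/min; y_N₂ = 3460 / 4544 = 0.7615.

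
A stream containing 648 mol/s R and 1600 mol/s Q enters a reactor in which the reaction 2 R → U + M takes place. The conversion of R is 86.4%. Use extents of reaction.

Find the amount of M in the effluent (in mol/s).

280 mol/s

R reacted = 0.864 × 648 = 559.9 mol/s; ν_R = −2, so ξ = 559.9/2 = 279.9 mol/s.
Outlet amounts (n = n₀ + ν ξ):
  R: 648 − 2(279.9) = 88.13
  U: 0 + 1(279.9) = 279.9
  M: 0 + 1(279.9) = 279.9
  Q: 1600 (inert)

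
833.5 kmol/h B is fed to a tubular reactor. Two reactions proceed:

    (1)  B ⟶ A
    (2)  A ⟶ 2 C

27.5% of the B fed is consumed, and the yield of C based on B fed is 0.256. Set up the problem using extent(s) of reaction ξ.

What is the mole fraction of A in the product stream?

Conversion of B: B consumed = 1ξ₁ = 0.275 × 833.5 → ξ₁ = 229.2 kmol/h.
Yield of C: 2ξ₂ / 833.5 = 0.256 → ξ₂ = 106.7 kmol/h.
Outlet amounts (n = n₀ + Σ ν·ξ):
  B: 833.5 − 1(229.2) = 604.3
  A: 0 + 1(229.2) − 1(106.7) = 122.5
  C: 0 + 2(106.7) = 213.4
Total out = 940.2 kmol/h; y_A = 122.5 / 940.2 = 0.1303.

0.13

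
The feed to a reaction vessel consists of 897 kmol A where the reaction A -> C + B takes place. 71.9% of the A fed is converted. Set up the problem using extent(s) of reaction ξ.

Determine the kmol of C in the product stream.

A reacted = 0.719 × 897 = 644.9 kmol; ν_A = −1, so ξ = 644.9/1 = 644.9 kmol.
Outlet amounts (n = n₀ + ν ξ):
  A: 897 − 1(644.9) = 252.1
  C: 0 + 1(644.9) = 644.9
  B: 0 + 1(644.9) = 644.9

645 kmol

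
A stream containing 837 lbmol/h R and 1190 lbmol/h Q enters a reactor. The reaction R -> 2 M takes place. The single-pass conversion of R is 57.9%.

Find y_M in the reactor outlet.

R reacted = 0.579 × 837 = 484.6 lbmol/h; ν_R = −1, so ξ = 484.6/1 = 484.6 lbmol/h.
Outlet amounts (n = n₀ + ν ξ):
  R: 837 − 1(484.6) = 352.4
  M: 0 + 2(484.6) = 969.2
  Q: 1190 (inert)
Total out = 2512 lbmol/h; y_M = 969.2 / 2512 = 0.3859.

0.386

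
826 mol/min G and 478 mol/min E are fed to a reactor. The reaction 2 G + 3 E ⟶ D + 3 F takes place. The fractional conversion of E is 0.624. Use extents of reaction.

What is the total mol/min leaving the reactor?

E reacted = 0.624 × 478 = 298.3 mol/min; ν_E = −3, so ξ = 298.3/3 = 99.42 mol/min.
Outlet amounts (n = n₀ + ν ξ):
  G: 826 − 2(99.42) = 627.2
  E: 478 − 3(99.42) = 179.7
  D: 0 + 1(99.42) = 99.42
  F: 0 + 3(99.42) = 298.3
Total out = 627.2 + 179.7 + 99.42 + 298.3 = 1205 mol/min.

1200 mol/min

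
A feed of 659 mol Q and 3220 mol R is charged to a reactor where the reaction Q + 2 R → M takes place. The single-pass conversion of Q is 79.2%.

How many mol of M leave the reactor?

Q reacted = 0.792 × 659 = 521.9 mol; ν_Q = −1, so ξ = 521.9/1 = 521.9 mol.
Outlet amounts (n = n₀ + ν ξ):
  Q: 659 − 1(521.9) = 137.1
  R: 3220 − 2(521.9) = 2176
  M: 0 + 1(521.9) = 521.9

522 mol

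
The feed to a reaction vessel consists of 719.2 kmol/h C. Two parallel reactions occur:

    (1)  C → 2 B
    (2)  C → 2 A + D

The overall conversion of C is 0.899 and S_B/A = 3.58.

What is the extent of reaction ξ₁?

ξ₁ = 505 kmol/h

Conversion of C: C consumed = 0.899 × 719.2 = 646.6 kmol/h = 1ξ₁ + 1ξ₂.
Selectivity: 2ξ₁ / (2ξ₂) = 3.58 → ξ₁ = 3.58 ξ₂.
Substitute: (1·3.58 + 1) ξ₂ = 646.6 → ξ₂ = 141.2 kmol/h, ξ₁ = 505.4 kmol/h.
Outlet amounts (n = n₀ + Σ ν·ξ):
  C: 719.2 − 1(505.4) − 1(141.2) = 72.64
  B: 0 + 2(505.4) = 1011
  A: 0 + 2(141.2) = 282.3
  D: 0 + 1(141.2) = 141.2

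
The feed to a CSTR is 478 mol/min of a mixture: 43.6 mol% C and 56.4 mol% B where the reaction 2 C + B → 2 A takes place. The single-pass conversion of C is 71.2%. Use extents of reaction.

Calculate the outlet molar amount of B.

195 mol/min

C reacted = 0.712 × 208.4 = 148.4 mol/min; ν_C = −2, so ξ = 148.4/2 = 74.19 mol/min.
Outlet amounts (n = n₀ + ν ξ):
  C: 208.4 − 2(74.19) = 60.02
  B: 269.6 − 1(74.19) = 195.4
  A: 0 + 2(74.19) = 148.4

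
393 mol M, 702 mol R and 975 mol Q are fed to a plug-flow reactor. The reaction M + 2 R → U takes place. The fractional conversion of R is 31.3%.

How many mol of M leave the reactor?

283 mol

R reacted = 0.313 × 702 = 219.7 mol; ν_R = −2, so ξ = 219.7/2 = 109.9 mol.
Outlet amounts (n = n₀ + ν ξ):
  M: 393 − 1(109.9) = 283.1
  R: 702 − 2(109.9) = 482.3
  U: 0 + 1(109.9) = 109.9
  Q: 975 (inert)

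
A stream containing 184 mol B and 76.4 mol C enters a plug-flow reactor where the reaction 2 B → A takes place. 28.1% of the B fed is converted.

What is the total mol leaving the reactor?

B reacted = 0.281 × 184 = 51.7 mol; ν_B = −2, so ξ = 51.7/2 = 25.85 mol.
Outlet amounts (n = n₀ + ν ξ):
  B: 184 − 2(25.85) = 132.3
  A: 0 + 1(25.85) = 25.85
  C: 76.4 (inert)
Total out = 132.3 + 25.85 + 76.4 = 234.5 mol.

235 mol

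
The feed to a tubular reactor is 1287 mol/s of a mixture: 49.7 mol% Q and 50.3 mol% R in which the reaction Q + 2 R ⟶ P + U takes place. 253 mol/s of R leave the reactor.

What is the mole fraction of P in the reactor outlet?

0.181

For R: n = n₀ − 2ξ → 253 = 647.4 − 2ξ, giving ξ = 197.2 mol/s.
Outlet amounts (n = n₀ + ν ξ):
  Q: 639.6 − 1(197.2) = 442.5
  R: 647.4 − 2(197.2) = 253
  P: 0 + 1(197.2) = 197.2
  U: 0 + 1(197.2) = 197.2
Total out = 1090 mol/s; y_P = 197.2 / 1090 = 0.1809.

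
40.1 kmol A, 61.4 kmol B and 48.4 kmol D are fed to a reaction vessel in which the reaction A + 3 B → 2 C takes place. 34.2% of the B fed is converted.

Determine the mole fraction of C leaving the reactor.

0.103

B reacted = 0.342 × 61.4 = 21 kmol; ν_B = −3, so ξ = 21/3 = 7 kmol.
Outlet amounts (n = n₀ + ν ξ):
  A: 40.1 − 1(7) = 33.1
  B: 61.4 − 3(7) = 40.4
  C: 0 + 2(7) = 14
  D: 48.4 (inert)
Total out = 135.9 kmol; y_C = 14 / 135.9 = 0.103.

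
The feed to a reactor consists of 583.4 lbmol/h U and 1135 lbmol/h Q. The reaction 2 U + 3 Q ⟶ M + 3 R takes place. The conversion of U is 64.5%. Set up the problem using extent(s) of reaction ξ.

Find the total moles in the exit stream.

U reacted = 0.645 × 583.4 = 376.3 lbmol/h; ν_U = −2, so ξ = 376.3/2 = 188.1 lbmol/h.
Outlet amounts (n = n₀ + ν ξ):
  U: 583.4 − 2(188.1) = 207.1
  Q: 1135 − 3(188.1) = 570.6
  M: 0 + 1(188.1) = 188.1
  R: 0 + 3(188.1) = 564.4
Total out = 207.1 + 570.6 + 188.1 + 564.4 = 1530 lbmol/h.

1530 lbmol/h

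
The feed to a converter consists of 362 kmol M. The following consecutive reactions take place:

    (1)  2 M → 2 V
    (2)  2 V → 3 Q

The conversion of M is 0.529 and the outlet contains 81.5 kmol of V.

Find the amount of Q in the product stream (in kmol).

Conversion of M: M consumed = 2ξ₁ = 0.529 × 362 → ξ₁ = 95.75 kmol.
V balance: n_V = 0 + 2ξ₁ − 2ξ₂ = 81.5 → ξ₂ = (2·95.75 − 81.5)/2 = 55 kmol.
Outlet amounts (n = n₀ + Σ ν·ξ):
  M: 362 − 2(95.75) = 170.5
  V: 0 + 2(95.75) − 2(55) = 81.5
  Q: 0 + 3(55) = 165

165 kmol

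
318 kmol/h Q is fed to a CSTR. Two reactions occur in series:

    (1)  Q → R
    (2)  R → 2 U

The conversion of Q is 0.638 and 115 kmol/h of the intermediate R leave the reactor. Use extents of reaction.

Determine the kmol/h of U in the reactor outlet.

Conversion of Q: Q consumed = 1ξ₁ = 0.638 × 318 → ξ₁ = 202.9 kmol/h.
R balance: n_R = 0 + 1ξ₁ − 1ξ₂ = 115 → ξ₂ = (1·202.9 − 115)/1 = 87.88 kmol/h.
Outlet amounts (n = n₀ + Σ ν·ξ):
  Q: 318 − 1(202.9) = 115.1
  R: 0 + 1(202.9) − 1(87.88) = 115
  U: 0 + 2(87.88) = 175.8

176 kmol/h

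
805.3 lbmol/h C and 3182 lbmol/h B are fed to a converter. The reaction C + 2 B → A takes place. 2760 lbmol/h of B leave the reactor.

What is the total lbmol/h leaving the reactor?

3570 lbmol/h

For B: n = n₀ − 2ξ → 2760 = 3182 − 2ξ, giving ξ = 211 lbmol/h.
Outlet amounts (n = n₀ + ν ξ):
  C: 805.3 − 1(211) = 594.3
  B: 3182 − 2(211) = 2760
  A: 0 + 1(211) = 211
Total out = 594.3 + 2760 + 211 = 3565 lbmol/h.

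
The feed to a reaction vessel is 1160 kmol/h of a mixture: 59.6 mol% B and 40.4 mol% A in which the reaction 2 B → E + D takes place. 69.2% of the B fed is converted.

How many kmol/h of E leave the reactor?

B reacted = 0.692 × 691.4 = 478.4 kmol/h; ν_B = −2, so ξ = 478.4/2 = 239.2 kmol/h.
Outlet amounts (n = n₀ + ν ξ):
  B: 691.4 − 2(239.2) = 212.9
  E: 0 + 1(239.2) = 239.2
  D: 0 + 1(239.2) = 239.2
  A: 468.6 (inert)

239 kmol/h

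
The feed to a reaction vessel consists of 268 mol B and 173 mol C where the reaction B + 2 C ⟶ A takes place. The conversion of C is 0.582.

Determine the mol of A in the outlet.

50.3 mol

C reacted = 0.582 × 173 = 100.7 mol; ν_C = −2, so ξ = 100.7/2 = 50.34 mol.
Outlet amounts (n = n₀ + ν ξ):
  B: 268 − 1(50.34) = 217.7
  C: 173 − 2(50.34) = 72.31
  A: 0 + 1(50.34) = 50.34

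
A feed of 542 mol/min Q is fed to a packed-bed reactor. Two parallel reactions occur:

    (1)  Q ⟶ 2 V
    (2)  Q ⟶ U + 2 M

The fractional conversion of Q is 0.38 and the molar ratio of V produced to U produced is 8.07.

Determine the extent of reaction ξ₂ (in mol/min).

Conversion of Q: Q consumed = 0.38 × 542 = 206 mol/min = 1ξ₁ + 1ξ₂.
Selectivity: 2ξ₁ / (1ξ₂) = 8.07 → ξ₁ = 4.035 ξ₂.
Substitute: (1·4.035 + 1) ξ₂ = 206 → ξ₂ = 40.91 mol/min, ξ₁ = 165.1 mol/min.
Outlet amounts (n = n₀ + Σ ν·ξ):
  Q: 542 − 1(165.1) − 1(40.91) = 336
  V: 0 + 2(165.1) = 330.1
  U: 0 + 1(40.91) = 40.91
  M: 0 + 2(40.91) = 81.81

ξ₂ = 40.9 mol/min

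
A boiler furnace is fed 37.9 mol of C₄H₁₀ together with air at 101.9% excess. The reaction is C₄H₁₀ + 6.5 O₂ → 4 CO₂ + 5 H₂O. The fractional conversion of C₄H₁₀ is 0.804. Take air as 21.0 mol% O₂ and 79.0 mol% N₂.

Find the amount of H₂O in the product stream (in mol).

Stoichiometric O₂ = 6.5 × 37.9 = 246.3 mol; O₂ fed = 246.3 × 2.019 = 497.4 mol.
N₂ fed = 497.4 × 79/21 = 1871 mol.
Fuel reacted = 0.804 × 37.9 → ξ = 30.47 mol.
Outlet (n = n₀ + ν ξ):
  C₄H₁₀: 37.9 − 1(30.47) = 7.428
  O₂: 497.4 − 6.5(30.47) = 299.3
  N₂: 1871 (inert)
  CO₂: 0 + 4(30.47) = 121.9
  H₂O: 0 + 5(30.47) = 152.4

152 mol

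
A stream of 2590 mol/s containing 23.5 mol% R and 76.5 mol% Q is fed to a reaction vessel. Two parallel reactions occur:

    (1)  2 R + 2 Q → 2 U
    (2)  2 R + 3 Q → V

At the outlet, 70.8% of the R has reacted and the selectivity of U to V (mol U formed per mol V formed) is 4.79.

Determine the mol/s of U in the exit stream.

304 mol/s

Conversion of R: R consumed = 0.708 × 608.6 = 430.9 mol/s = 2ξ₁ + 2ξ₂.
Selectivity: 2ξ₁ / (1ξ₂) = 4.79 → ξ₁ = 2.395 ξ₂.
Substitute: (2·2.395 + 2) ξ₂ = 430.9 → ξ₂ = 63.46 mol/s, ξ₁ = 152 mol/s.
Outlet amounts (n = n₀ + Σ ν·ξ):
  R: 608.6 − 2(152) − 2(63.46) = 177.7
  Q: 1981 − 2(152) − 3(63.46) = 1487
  U: 0 + 2(152) = 304
  V: 0 + 1(63.46) = 63.46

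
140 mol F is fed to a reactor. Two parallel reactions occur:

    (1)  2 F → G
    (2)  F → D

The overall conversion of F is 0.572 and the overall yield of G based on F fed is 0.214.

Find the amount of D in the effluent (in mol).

20.2 mol

Yield of G: 1ξ₁ / 140 = 0.214 → ξ₁ = 29.96 mol.
Conversion of F: 2ξ₁ + 1ξ₂ = 0.572 × 140 = 80.08 → ξ₂ = 20.16 mol.
Outlet amounts (n = n₀ + Σ ν·ξ):
  F: 140 − 2(29.96) − 1(20.16) = 59.92
  G: 0 + 1(29.96) = 29.96
  D: 0 + 1(20.16) = 20.16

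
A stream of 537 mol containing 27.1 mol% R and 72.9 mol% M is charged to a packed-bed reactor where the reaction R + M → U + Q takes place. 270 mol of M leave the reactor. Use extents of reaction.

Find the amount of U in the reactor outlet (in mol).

For M: n = n₀ − 1ξ → 270 = 391.5 − 1ξ, giving ξ = 121.5 mol.
Outlet amounts (n = n₀ + ν ξ):
  R: 145.5 − 1(121.5) = 24.05
  M: 391.5 − 1(121.5) = 270
  U: 0 + 1(121.5) = 121.5
  Q: 0 + 1(121.5) = 121.5

121 mol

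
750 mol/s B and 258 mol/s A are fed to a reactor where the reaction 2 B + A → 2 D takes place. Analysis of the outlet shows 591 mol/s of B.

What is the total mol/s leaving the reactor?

For B: n = n₀ − 2ξ → 591 = 750 − 2ξ, giving ξ = 79.5 mol/s.
Outlet amounts (n = n₀ + ν ξ):
  B: 750 − 2(79.5) = 591
  A: 258 − 1(79.5) = 178.5
  D: 0 + 2(79.5) = 159
Total out = 591 + 178.5 + 159 = 928.5 mol/s.

928 mol/s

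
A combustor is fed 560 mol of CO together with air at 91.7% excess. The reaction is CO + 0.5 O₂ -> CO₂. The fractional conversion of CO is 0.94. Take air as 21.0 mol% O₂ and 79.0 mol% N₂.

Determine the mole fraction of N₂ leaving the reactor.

Stoichiometric O₂ = 0.5 × 560 = 280 mol; O₂ fed = 280 × 1.917 = 536.8 mol.
N₂ fed = 536.8 × 79/21 = 2019 mol.
Fuel reacted = 0.94 × 560 → ξ = 526.4 mol.
Outlet (n = n₀ + ν ξ):
  CO: 560 − 1(526.4) = 33.6
  O₂: 536.8 − 0.5(526.4) = 273.6
  N₂: 2019 (inert)
  CO₂: 0 + 1(526.4) = 526.4
Total out = 2853 mol; y_N₂ = 2019 / 2853 = 0.7078.

0.708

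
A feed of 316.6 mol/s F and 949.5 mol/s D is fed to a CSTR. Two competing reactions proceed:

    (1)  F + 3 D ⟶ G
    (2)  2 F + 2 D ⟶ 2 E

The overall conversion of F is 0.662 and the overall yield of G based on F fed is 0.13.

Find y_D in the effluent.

Yield of G: 1ξ₁ / 316.6 = 0.13 → ξ₁ = 41.16 mol/s.
Conversion of F: 1ξ₁ + 2ξ₂ = 0.662 × 316.6 = 209.6 → ξ₂ = 84.22 mol/s.
Outlet amounts (n = n₀ + Σ ν·ξ):
  F: 316.6 − 1(41.16) − 2(84.22) = 107
  D: 949.5 − 3(41.16) − 2(84.22) = 657.6
  G: 0 + 1(41.16) = 41.16
  E: 0 + 2(84.22) = 168.4
Total out = 974.2 mol/s; y_D = 657.6 / 974.2 = 0.675.

0.675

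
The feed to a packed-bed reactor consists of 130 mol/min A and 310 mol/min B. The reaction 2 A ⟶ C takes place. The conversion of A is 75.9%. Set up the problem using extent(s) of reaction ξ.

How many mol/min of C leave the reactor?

A reacted = 0.759 × 130 = 98.67 mol/min; ν_A = −2, so ξ = 98.67/2 = 49.34 mol/min.
Outlet amounts (n = n₀ + ν ξ):
  A: 130 − 2(49.34) = 31.33
  C: 0 + 1(49.34) = 49.34
  B: 310 (inert)

49.3 mol/min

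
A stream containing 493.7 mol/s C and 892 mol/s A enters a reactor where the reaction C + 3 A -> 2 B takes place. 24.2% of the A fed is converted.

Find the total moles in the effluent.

1240 mol/s

A reacted = 0.242 × 892 = 215.9 mol/s; ν_A = −3, so ξ = 215.9/3 = 71.95 mol/s.
Outlet amounts (n = n₀ + ν ξ):
  C: 493.7 − 1(71.95) = 421.7
  A: 892 − 3(71.95) = 676.1
  B: 0 + 2(71.95) = 143.9
Total out = 421.7 + 676.1 + 143.9 = 1242 mol/s.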